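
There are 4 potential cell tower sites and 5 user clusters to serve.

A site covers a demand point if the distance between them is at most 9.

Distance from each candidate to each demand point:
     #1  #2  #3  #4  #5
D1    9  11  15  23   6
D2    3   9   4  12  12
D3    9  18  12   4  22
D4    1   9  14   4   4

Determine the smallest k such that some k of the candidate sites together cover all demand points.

2

Coverage sets (demand points within 9 of each site):
  D1: {#1, #5}
  D2: {#1, #2, #3}
  D3: {#1, #4}
  D4: {#1, #2, #4, #5}
No single site covers all 5 demand points.
But {D2, D4} covers everything, so the minimum is 2.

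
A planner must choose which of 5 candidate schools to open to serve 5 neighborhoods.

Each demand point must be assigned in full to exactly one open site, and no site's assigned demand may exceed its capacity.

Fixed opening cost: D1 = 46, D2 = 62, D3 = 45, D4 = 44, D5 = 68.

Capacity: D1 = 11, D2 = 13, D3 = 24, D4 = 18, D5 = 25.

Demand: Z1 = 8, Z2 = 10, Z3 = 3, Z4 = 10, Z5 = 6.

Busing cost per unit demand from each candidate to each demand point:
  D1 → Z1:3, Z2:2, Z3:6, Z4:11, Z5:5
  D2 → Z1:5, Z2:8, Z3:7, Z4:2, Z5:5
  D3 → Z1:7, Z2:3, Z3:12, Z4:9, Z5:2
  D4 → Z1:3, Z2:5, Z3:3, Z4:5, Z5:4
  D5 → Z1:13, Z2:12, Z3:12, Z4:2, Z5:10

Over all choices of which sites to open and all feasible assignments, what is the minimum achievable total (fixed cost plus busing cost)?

Open {D3, D4}; cheapest assignment that respects the capacities:
  D3 (cap 24, load 19): Z2, Z3, Z5 — cost 10×3 + 3×12 + 6×2 = 78
  D4 (cap 18, load 18): Z1, Z4 — cost 8×3 + 10×5 = 74
  Shipping 152, fixed 89 → total 241.
  Any other capacity-feasible assignment to {D3, D4} ships for at least 152.
Compare {D2, D3}: its best feasible assignment gives total 246.
Compare {D2, D3, D4}: its best feasible assignment gives total 246.
Every other set of open sites that can feasibly serve all demand totals ≥ 246 even under its best assignment. Minimum: 241.

241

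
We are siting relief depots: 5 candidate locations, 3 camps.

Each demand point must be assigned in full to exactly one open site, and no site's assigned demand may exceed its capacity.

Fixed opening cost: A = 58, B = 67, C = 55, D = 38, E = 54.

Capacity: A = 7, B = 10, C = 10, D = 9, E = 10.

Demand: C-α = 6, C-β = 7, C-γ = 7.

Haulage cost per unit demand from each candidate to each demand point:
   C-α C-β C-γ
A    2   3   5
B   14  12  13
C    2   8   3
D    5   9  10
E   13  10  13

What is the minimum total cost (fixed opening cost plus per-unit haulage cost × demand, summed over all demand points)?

Open {A, C, D}; cheapest assignment that respects the capacities:
  A (cap 7, load 7): C-β — cost 7×3 = 21
  C (cap 10, load 7): C-γ — cost 7×3 = 21
  D (cap 9, load 6): C-α — cost 6×5 = 30
  Shipping 72, fixed 151 → total 223.
  Any other capacity-feasible assignment to {A, C, D} ships for at least 72.
Compare {C, D, E}: its best feasible assignment gives total 268.
Compare {A, C, E}: its best feasible assignment gives total 270.
Every other set of open sites that can feasibly serve all demand totals ≥ 268 even under its best assignment. Minimum: 223.

223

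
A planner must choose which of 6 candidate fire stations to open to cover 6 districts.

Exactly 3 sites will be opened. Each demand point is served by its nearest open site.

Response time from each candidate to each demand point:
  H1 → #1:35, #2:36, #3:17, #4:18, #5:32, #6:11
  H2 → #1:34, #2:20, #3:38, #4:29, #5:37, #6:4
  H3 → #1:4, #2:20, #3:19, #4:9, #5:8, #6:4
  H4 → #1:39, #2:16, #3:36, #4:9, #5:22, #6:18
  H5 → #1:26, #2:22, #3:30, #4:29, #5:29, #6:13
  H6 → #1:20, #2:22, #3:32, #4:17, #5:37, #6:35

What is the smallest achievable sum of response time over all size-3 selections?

58

Open {H1, H3, H4}.
  #1→H3 4, #2→H4 16, #3→H1 17, #4→H3 9, #5→H3 8, #6→H3 4  ⇒ total 58.
Compare {H2, H3, H4}: total 60.
Compare {H3, H4, H5}: total 60.
No size-3 selection does better; minimum is 58.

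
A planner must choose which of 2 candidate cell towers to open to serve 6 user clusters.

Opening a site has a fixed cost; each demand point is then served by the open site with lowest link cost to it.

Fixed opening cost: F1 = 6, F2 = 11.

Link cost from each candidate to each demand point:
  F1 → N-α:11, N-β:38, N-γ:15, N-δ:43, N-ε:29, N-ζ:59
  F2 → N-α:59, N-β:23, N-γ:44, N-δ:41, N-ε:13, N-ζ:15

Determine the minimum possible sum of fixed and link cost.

135

Open {F1, F2}: assign each demand point to its cheapest open site.
  N-α→F1 11, N-β→F2 23, N-γ→F1 15, N-δ→F2 41, N-ε→F2 13, N-ζ→F2 15
  link cost 118, fixed 17 → total 135.
Compare {F1}: link cost 195 + fixed 6 = 201.
Compare {F2}: link cost 195 + fixed 11 = 206.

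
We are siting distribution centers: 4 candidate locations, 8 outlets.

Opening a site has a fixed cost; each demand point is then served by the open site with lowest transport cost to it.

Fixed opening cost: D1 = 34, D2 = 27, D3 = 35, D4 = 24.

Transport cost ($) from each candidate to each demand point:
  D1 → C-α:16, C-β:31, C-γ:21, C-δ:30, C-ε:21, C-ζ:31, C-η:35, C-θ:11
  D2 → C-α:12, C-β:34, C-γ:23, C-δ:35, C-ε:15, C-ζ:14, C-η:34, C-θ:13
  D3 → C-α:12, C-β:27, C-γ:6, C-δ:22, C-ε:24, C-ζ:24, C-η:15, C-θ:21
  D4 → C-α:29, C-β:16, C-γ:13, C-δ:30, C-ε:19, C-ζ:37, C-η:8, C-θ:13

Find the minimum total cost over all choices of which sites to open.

172

Open {D2, D4}: assign each demand point to its cheapest open site.
  C-α→D2 12, C-β→D4 16, C-γ→D4 13, C-δ→D4 30, C-ε→D2 15, C-ζ→D2 14, C-η→D4 8, C-θ→D2 13
  transport cost 121, fixed 51 → total 172.
Compare {D3, D4}: transport cost 120 + fixed 59 = 179.
Compare {D3}: transport cost 151 + fixed 35 = 186.
Compare {D2, D3}: transport cost 124 + fixed 62 = 186.
All other subsets cost ≥ 179. Minimum total cost: 172.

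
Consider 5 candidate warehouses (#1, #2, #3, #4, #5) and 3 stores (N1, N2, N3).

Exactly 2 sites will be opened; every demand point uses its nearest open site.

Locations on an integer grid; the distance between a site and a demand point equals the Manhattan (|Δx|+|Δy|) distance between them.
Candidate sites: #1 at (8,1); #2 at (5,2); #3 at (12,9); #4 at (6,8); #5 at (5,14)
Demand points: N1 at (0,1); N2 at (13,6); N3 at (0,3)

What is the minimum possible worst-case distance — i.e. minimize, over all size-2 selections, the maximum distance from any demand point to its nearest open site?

Open {#2, #3}.
  Farthest demand point is N1 at distance 6 (to #2); all others are ≤ 6.
With {#2, #4} the worst case is 9.
With {#1, #2} the worst case is 10.
No size-2 selection achieves below 6.

6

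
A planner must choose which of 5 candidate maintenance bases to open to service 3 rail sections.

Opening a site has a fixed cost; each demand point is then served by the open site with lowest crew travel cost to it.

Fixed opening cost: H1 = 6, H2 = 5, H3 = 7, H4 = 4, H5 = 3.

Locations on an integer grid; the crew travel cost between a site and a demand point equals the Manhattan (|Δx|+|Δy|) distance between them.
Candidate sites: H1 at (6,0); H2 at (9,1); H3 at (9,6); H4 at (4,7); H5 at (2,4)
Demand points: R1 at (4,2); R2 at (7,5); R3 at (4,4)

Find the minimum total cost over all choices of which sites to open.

Open {H5}: assign each demand point to its cheapest open site.
  R1→H5 4, R2→H5 6, R3→H5 2
  crew travel cost 12, fixed 3 → total 15.
Compare {H4}: crew travel cost 13 + fixed 4 = 17.
Compare {H4, H5}: crew travel cost 11 + fixed 7 = 18.
Compare {H3, H5}: crew travel cost 9 + fixed 10 = 19.
All other subsets cost ≥ 17. Minimum total cost: 15.

15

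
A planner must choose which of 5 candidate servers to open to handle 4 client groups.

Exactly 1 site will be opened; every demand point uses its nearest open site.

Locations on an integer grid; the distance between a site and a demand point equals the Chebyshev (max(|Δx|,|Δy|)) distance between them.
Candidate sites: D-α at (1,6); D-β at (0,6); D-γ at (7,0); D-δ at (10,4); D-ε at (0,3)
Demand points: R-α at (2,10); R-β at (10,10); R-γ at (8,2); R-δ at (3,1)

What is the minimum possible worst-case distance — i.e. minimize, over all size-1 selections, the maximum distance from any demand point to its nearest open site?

Open {D-δ}.
  Farthest demand point is R-α at distance 8 (to D-δ); all others are ≤ 8.
With {D-α} the worst case is 9.
With {D-β} the worst case is 10.
No size-1 selection achieves below 8.

8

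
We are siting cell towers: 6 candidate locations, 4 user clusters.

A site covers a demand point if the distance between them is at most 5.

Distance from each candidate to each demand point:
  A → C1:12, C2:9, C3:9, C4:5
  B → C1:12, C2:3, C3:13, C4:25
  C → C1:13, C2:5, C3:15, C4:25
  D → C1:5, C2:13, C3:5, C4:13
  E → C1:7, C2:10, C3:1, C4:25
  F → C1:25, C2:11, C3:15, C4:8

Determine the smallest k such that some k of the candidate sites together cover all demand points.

Coverage sets (demand points within 5 of each site):
  A: {C4}
  B: {C2}
  C: {C2}
  D: {C1, C3}
  E: {C3}
  F: {}
No 2 sites suffice: every size-2 union leaves at least one demand point uncovered.
But {A, B, D} covers everything, so the minimum is 3.

3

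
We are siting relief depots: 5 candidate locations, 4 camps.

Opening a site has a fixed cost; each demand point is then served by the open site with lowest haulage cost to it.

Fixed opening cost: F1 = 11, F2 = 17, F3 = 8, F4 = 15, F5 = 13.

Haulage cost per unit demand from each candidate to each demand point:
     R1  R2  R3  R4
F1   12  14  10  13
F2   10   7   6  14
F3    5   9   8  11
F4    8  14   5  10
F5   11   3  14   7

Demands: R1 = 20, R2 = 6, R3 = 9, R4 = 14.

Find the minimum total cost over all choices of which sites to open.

297

Open {F3, F4, F5}: assign each demand point to its cheapest open site.
  R1→F3 20×5=100, R2→F5 6×3=18, R3→F4 9×5=45, R4→F5 14×7=98
  haulage cost 261, fixed 36 → total 297.
Compare {F2, F3, F5}: haulage cost 270 + fixed 38 = 308.
Compare {F1, F3, F4, F5}: haulage cost 261 + fixed 47 = 308.
Compare {F3, F5}: haulage cost 288 + fixed 21 = 309.
All other subsets cost ≥ 308. Minimum total cost: 297.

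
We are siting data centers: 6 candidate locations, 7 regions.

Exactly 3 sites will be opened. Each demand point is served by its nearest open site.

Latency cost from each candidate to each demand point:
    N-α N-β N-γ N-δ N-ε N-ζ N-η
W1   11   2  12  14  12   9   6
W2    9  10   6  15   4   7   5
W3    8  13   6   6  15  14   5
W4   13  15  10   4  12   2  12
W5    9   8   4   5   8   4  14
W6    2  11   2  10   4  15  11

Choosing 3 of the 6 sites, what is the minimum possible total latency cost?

22

Open {W1, W4, W6}.
  N-α→W6 2, N-β→W1 2, N-γ→W6 2, N-δ→W4 4, N-ε→W6 4, N-ζ→W4 2, N-η→W1 6  ⇒ total 22.
Compare {W1, W5, W6}: total 25.
Compare {W2, W4, W6}: total 29.
No size-3 selection does better; minimum is 22.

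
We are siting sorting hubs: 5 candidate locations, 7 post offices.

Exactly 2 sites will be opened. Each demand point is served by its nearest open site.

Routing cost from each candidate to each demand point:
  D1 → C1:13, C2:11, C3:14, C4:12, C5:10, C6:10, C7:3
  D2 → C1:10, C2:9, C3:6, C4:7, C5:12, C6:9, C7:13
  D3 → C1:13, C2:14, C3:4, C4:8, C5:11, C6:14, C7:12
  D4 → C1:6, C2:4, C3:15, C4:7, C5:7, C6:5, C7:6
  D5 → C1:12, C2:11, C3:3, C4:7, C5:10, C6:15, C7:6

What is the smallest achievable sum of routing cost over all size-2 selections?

Open {D4, D5}.
  C1→D4 6, C2→D4 4, C3→D5 3, C4→D4 7, C5→D4 7, C6→D4 5, C7→D4 6  ⇒ total 38.
Compare {D3, D4}: total 39.
Compare {D2, D4}: total 41.
No size-2 selection does better; minimum is 38.

38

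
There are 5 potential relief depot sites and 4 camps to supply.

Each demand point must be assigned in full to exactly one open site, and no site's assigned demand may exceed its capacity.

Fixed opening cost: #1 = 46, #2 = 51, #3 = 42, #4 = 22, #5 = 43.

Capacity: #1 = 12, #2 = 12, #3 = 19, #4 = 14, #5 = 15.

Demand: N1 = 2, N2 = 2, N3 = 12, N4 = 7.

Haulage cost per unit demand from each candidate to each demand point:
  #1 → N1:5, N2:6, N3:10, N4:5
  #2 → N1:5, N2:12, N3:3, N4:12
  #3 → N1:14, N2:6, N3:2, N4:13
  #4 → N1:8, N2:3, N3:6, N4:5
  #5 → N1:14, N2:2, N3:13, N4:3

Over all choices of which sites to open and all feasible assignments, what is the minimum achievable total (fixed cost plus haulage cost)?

Open {#3, #4}; cheapest assignment that respects the capacities:
  #3 (cap 19, load 12): N3 — cost 12×2 = 24
  #4 (cap 14, load 11): N1, N2, N4 — cost 2×8 + 2×3 + 7×5 = 57
  Shipping 81, fixed 64 → total 145.
  Any other capacity-feasible assignment to {#3, #4} ships for at least 81.
Compare {#3, #5}: its best feasible assignment gives total 162.
Compare {#2, #4}: its best feasible assignment gives total 166.
Every other set of open sites that can feasibly serve all demand totals ≥ 162 even under its best assignment. Minimum: 145.

145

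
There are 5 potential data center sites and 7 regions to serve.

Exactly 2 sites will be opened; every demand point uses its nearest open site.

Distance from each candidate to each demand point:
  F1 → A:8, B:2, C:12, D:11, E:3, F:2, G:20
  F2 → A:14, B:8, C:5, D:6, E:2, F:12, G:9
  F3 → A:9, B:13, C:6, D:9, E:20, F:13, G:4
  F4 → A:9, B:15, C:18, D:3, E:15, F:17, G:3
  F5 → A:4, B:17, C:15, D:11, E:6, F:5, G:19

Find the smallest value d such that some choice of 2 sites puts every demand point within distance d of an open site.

Open {F1, F2}.
  Farthest demand point is G at distance 9 (to F2); all others are ≤ 9.
With {F1, F3} the worst case is 9.
With {F2, F5} the worst case is 9.
No size-2 selection achieves below 9.

9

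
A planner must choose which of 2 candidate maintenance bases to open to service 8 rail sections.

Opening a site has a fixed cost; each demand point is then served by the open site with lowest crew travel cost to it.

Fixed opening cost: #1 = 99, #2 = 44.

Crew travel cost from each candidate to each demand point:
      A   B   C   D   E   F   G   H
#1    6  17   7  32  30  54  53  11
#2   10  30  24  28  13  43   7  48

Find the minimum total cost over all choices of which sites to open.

247

Open {#2}: assign each demand point to its cheapest open site.
  A→#2 10, B→#2 30, C→#2 24, D→#2 28, E→#2 13, F→#2 43, G→#2 7, H→#2 48
  crew travel cost 203, fixed 44 → total 247.
Compare {#1, #2}: crew travel cost 132 + fixed 143 = 275.
Compare {#1}: crew travel cost 210 + fixed 99 = 309.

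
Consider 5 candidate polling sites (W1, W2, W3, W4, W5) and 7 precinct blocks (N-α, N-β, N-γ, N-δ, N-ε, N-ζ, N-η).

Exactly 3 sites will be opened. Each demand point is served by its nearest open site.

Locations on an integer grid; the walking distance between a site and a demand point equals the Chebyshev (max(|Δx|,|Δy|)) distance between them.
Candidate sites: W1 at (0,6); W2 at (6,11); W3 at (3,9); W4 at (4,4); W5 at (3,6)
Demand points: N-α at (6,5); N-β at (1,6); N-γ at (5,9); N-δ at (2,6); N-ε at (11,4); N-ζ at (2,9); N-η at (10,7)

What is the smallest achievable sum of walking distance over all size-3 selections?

20

Open {W2, W3, W5}.
  N-α→W5 3, N-β→W5 2, N-γ→W2 2, N-δ→W5 1, N-ε→W2 7, N-ζ→W3 1, N-η→W2 4  ⇒ total 20.
Compare {W1, W2, W3}: total 21.
Compare {W1, W2, W4}: total 21.
No size-3 selection does better; minimum is 20.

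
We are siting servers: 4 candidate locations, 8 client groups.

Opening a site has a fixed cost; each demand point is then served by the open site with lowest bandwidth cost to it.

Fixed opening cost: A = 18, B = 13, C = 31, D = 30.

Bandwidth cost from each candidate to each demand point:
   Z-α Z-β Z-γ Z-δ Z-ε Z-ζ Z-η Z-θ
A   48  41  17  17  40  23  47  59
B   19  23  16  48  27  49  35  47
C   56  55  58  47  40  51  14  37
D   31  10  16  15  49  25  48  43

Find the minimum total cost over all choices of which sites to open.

Open {B, D}: assign each demand point to its cheapest open site.
  Z-α→B 19, Z-β→D 10, Z-γ→B 16, Z-δ→D 15, Z-ε→B 27, Z-ζ→D 25, Z-η→B 35, Z-θ→D 43
  bandwidth cost 190, fixed 43 → total 233.
Compare {B, C, D}: bandwidth cost 163 + fixed 74 = 237.
Compare {A, B}: bandwidth cost 207 + fixed 31 = 238.
Compare {A, B, C}: bandwidth cost 176 + fixed 62 = 238.
All other subsets cost ≥ 237. Minimum total cost: 233.

233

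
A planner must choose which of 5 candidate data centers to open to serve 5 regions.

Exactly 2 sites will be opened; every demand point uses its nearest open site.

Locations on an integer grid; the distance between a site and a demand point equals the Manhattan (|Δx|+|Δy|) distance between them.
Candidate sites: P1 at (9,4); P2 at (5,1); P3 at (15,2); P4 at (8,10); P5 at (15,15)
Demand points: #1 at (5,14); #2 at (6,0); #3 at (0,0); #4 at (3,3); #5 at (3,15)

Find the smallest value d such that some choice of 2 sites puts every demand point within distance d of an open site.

10

Open {P2, P4}.
  Farthest demand point is #5 at distance 10 (to P4); all others are ≤ 10.
With {P2, P5} the worst case is 12.
With {P1, P4} the worst case is 13.
No size-2 selection achieves below 10.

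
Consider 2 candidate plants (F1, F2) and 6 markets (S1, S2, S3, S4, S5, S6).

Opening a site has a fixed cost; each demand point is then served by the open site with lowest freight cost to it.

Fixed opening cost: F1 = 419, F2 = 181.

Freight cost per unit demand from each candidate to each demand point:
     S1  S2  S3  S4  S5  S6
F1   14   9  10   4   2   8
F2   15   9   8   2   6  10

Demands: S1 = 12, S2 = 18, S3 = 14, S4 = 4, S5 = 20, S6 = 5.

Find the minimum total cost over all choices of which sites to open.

Open {F2}: assign each demand point to its cheapest open site.
  S1→F2 12×15=180, S2→F2 18×9=162, S3→F2 14×8=112, S4→F2 4×2=8, S5→F2 20×6=120, S6→F2 5×10=50
  freight cost 632, fixed 181 → total 813.
Compare {F1}: freight cost 566 + fixed 419 = 985.
Compare {F1, F2}: freight cost 530 + fixed 600 = 1130.

813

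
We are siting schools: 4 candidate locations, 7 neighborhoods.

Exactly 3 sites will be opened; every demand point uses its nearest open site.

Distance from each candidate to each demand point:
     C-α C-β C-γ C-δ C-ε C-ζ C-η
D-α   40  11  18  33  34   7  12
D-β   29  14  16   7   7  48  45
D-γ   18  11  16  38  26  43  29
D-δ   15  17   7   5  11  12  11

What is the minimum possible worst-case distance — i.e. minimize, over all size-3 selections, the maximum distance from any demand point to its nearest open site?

15

Open {D-α, D-β, D-δ}.
  Farthest demand point is C-α at distance 15 (to D-δ); all others are ≤ 15.
With {D-α, D-γ, D-δ} the worst case is 15.
With {D-β, D-γ, D-δ} the worst case is 15.
No size-3 selection achieves below 15.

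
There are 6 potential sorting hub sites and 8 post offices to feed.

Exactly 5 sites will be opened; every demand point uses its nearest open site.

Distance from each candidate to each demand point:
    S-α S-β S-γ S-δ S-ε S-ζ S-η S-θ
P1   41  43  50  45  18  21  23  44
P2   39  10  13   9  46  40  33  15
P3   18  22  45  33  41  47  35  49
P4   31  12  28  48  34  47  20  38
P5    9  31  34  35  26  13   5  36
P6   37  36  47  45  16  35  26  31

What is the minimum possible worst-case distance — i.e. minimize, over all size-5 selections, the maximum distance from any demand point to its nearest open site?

Open {P1, P2, P3, P5, P6}.
  Farthest demand point is S-ε at distance 16 (to P6); all others are ≤ 16.
With {P1, P2, P4, P5, P6} the worst case is 16.
With {P2, P3, P4, P5, P6} the worst case is 16.
No size-5 selection achieves below 16.

16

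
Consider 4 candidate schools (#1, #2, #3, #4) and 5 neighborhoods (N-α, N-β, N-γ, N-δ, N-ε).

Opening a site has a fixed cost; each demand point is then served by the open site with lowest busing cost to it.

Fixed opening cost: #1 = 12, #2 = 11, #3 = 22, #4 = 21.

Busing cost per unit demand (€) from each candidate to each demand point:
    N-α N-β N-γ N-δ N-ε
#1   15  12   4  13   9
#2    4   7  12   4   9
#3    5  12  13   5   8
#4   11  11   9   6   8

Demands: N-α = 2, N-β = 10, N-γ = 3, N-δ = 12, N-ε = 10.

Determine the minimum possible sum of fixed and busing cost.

Open {#1, #2}: assign each demand point to its cheapest open site.
  N-α→#2 2×4=8, N-β→#2 10×7=70, N-γ→#1 3×4=12, N-δ→#2 12×4=48, N-ε→#1 10×9=90
  busing cost 228, fixed 23 → total 251.
Compare {#1, #2, #4}: busing cost 218 + fixed 44 = 262.
Compare {#2}: busing cost 252 + fixed 11 = 263.
Compare {#1, #2, #3}: busing cost 218 + fixed 45 = 263.
All other subsets cost ≥ 262. Minimum total cost: 251.

251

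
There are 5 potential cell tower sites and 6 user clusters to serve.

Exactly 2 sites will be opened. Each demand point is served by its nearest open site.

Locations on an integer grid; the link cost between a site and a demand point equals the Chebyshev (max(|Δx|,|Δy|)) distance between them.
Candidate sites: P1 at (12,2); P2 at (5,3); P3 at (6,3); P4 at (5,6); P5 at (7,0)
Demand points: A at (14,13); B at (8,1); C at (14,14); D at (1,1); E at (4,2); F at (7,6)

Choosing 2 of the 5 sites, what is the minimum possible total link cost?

Open {P2, P4}.
  A→P4 9, B→P2 3, C→P4 9, D→P2 4, E→P2 1, F→P4 2  ⇒ total 28.
Compare {P3, P4}: total 29.
Compare {P4, P5}: total 29.
No size-2 selection does better; minimum is 28.

28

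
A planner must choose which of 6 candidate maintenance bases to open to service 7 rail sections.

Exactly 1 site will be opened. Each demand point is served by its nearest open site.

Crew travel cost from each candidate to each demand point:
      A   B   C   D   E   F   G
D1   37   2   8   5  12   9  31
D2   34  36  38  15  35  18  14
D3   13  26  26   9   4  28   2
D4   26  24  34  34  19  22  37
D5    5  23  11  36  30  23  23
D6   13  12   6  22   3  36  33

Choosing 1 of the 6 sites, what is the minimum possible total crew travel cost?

Open {D1}.
  A→D1 37, B→D1 2, C→D1 8, D→D1 5, E→D1 12, F→D1 9, G→D1 31  ⇒ total 104.
Compare {D3}: total 108.
Compare {D6}: total 125.
No size-1 selection does better; minimum is 104.

104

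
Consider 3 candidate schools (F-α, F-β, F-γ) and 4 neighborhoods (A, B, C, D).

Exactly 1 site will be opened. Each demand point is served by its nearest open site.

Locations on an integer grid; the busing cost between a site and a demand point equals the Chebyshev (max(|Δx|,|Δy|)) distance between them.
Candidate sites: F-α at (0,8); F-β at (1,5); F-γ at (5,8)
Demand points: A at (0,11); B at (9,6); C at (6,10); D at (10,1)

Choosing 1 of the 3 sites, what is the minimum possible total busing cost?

Open {F-γ}.
  A→F-γ 5, B→F-γ 4, C→F-γ 2, D→F-γ 7  ⇒ total 18.
Compare {F-α}: total 28.
Compare {F-β}: total 28.

18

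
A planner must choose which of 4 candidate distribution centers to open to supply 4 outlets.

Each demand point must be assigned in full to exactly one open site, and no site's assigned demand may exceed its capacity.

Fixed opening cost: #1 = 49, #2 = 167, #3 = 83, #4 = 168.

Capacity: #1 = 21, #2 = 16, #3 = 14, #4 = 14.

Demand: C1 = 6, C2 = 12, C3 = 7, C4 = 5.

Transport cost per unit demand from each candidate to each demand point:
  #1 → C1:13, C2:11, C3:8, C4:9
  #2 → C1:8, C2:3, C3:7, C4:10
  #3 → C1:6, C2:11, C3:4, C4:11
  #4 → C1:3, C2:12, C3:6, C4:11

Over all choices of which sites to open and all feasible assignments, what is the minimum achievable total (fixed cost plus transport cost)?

Open {#1, #3}; cheapest assignment that respects the capacities:
  #1 (cap 21, load 17): C2, C4 — cost 12×11 + 5×9 = 177
  #3 (cap 14, load 13): C1, C3 — cost 6×6 + 7×4 = 64
  Shipping 241, fixed 132 → total 373.
  Any other capacity-feasible assignment to {#1, #3} ships for at least 241.
Compare {#1, #2}: its best feasible assignment gives total 431.
Compare {#1, #2, #3}: its best feasible assignment gives total 444.
Every other set of open sites that can feasibly serve all demand totals ≥ 431 even under its best assignment. Minimum: 373.

373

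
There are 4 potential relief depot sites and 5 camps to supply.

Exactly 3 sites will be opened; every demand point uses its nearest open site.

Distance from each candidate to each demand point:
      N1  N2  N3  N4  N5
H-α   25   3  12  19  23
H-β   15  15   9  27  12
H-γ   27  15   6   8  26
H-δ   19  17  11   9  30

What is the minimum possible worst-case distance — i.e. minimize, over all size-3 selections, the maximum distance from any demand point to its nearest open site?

15

Open {H-α, H-β, H-γ}.
  Farthest demand point is N1 at distance 15 (to H-β); all others are ≤ 15.
With {H-α, H-β, H-δ} the worst case is 15.
With {H-β, H-γ, H-δ} the worst case is 15.
No size-3 selection achieves below 15.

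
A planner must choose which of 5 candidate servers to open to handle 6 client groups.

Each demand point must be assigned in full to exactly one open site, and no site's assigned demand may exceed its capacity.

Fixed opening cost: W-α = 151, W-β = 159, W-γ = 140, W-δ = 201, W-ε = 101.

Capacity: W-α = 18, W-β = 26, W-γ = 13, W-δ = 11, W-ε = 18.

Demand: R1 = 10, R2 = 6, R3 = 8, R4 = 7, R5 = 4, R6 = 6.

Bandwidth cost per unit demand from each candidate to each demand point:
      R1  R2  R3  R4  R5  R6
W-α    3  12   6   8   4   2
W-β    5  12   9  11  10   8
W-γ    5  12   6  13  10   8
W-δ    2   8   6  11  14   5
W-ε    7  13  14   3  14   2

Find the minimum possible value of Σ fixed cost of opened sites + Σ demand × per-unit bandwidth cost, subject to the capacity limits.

543

Open {W-β, W-ε}; cheapest assignment that respects the capacities:
  W-β (cap 26, load 24): R1, R2, R3 — cost 10×5 + 6×12 + 8×9 = 194
  W-ε (cap 18, load 17): R4, R5, R6 — cost 7×3 + 4×14 + 6×2 = 89
  Shipping 283, fixed 260 → total 543.
  Any other capacity-feasible assignment to {W-β, W-ε} ships for at least 283.
Compare {W-α, W-β}: its best feasible assignment gives total 585.
Compare {W-α, W-γ, W-ε}: its best feasible assignment gives total 611.
Every other set of open sites that can feasibly serve all demand totals ≥ 585 even under its best assignment. Minimum: 543.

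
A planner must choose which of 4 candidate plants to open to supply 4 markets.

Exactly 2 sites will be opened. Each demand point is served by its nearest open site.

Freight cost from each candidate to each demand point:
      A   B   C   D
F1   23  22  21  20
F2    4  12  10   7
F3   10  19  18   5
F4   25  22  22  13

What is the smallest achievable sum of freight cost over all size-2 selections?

31

Open {F2, F3}.
  A→F2 4, B→F2 12, C→F2 10, D→F3 5  ⇒ total 31.
Compare {F1, F2}: total 33.
Compare {F2, F4}: total 33.
No size-2 selection does better; minimum is 31.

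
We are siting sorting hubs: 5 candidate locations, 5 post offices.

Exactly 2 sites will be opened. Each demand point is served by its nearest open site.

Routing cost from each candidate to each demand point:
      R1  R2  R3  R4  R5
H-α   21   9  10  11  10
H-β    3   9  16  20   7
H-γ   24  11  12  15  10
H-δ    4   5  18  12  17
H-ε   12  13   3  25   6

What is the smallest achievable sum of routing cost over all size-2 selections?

Open {H-δ, H-ε}.
  R1→H-δ 4, R2→H-δ 5, R3→H-ε 3, R4→H-δ 12, R5→H-ε 6  ⇒ total 30.
Compare {H-α, H-β}: total 40.
Compare {H-α, H-δ}: total 40.
No size-2 selection does better; minimum is 30.

30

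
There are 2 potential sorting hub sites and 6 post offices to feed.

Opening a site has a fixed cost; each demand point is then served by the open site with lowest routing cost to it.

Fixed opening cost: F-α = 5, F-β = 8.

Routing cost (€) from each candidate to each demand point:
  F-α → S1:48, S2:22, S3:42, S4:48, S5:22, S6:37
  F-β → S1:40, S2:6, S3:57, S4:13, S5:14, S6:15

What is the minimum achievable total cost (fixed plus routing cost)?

Open {F-α, F-β}: assign each demand point to its cheapest open site.
  S1→F-β 40, S2→F-β 6, S3→F-α 42, S4→F-β 13, S5→F-β 14, S6→F-β 15
  routing cost 130, fixed 13 → total 143.
Compare {F-β}: routing cost 145 + fixed 8 = 153.
Compare {F-α}: routing cost 219 + fixed 5 = 224.

143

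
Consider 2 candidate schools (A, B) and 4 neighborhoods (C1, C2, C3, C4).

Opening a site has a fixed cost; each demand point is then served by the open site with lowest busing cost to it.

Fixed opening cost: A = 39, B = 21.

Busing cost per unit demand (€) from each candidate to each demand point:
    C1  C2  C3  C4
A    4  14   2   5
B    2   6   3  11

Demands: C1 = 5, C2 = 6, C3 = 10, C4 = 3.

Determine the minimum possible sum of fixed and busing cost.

Open {B}: assign each demand point to its cheapest open site.
  C1→B 5×2=10, C2→B 6×6=36, C3→B 10×3=30, C4→B 3×11=33
  busing cost 109, fixed 21 → total 130.
Compare {A, B}: busing cost 81 + fixed 60 = 141.
Compare {A}: busing cost 139 + fixed 39 = 178.

130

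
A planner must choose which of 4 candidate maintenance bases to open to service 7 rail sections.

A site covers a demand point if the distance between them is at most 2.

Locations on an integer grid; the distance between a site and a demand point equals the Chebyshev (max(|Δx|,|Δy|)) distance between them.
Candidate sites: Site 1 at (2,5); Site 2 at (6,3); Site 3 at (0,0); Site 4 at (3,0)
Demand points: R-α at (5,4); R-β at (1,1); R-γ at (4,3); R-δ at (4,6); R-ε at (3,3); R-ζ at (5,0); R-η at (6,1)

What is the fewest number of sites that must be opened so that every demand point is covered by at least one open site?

3

Coverage sets (demand points within 2 of each site):
  Site 1: {R-γ, R-δ, R-ε}
  Site 2: {R-α, R-γ, R-η}
  Site 3: {R-β}
  Site 4: {R-β, R-ζ}
No 2 sites suffice: every size-2 union leaves at least one demand point uncovered.
But {Site 1, Site 2, Site 4} covers everything, so the minimum is 3.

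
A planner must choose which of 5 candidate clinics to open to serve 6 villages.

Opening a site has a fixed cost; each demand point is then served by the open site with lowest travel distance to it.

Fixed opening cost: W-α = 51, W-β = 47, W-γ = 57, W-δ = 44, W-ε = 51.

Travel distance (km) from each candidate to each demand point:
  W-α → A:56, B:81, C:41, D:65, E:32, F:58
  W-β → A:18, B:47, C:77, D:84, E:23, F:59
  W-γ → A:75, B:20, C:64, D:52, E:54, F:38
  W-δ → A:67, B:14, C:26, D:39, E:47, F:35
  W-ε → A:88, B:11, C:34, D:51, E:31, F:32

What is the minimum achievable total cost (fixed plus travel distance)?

Open {W-β, W-δ}: assign each demand point to its cheapest open site.
  A→W-β 18, B→W-δ 14, C→W-δ 26, D→W-δ 39, E→W-β 23, F→W-δ 35
  travel distance 155, fixed 91 → total 246.
Compare {W-β, W-ε}: travel distance 169 + fixed 98 = 267.
Compare {W-δ}: travel distance 228 + fixed 44 = 272.
Compare {W-β, W-δ, W-ε}: travel distance 149 + fixed 142 = 291.
All other subsets cost ≥ 267. Minimum total cost: 246.

246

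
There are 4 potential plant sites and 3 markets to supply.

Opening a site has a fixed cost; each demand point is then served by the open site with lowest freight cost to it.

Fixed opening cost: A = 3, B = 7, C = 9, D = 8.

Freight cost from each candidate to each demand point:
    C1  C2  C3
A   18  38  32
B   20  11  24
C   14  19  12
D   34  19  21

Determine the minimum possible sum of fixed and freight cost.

53

Open {B, C}: assign each demand point to its cheapest open site.
  C1→C 14, C2→B 11, C3→C 12
  freight cost 37, fixed 16 → total 53.
Compare {C}: freight cost 45 + fixed 9 = 54.
Compare {A, B, C}: freight cost 37 + fixed 19 = 56.
Compare {A, C}: freight cost 45 + fixed 12 = 57.
All other subsets cost ≥ 54. Minimum total cost: 53.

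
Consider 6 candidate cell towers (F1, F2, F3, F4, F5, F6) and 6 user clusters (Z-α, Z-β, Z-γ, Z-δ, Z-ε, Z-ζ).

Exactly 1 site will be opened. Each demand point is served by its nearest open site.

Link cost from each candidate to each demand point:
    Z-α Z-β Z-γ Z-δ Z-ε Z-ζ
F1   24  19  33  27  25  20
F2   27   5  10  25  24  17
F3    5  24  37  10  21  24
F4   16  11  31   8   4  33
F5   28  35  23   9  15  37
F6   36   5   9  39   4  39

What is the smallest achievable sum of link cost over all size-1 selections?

103

Open {F4}.
  Z-α→F4 16, Z-β→F4 11, Z-γ→F4 31, Z-δ→F4 8, Z-ε→F4 4, Z-ζ→F4 33  ⇒ total 103.
Compare {F2}: total 108.
Compare {F3}: total 121.
No size-1 selection does better; minimum is 103.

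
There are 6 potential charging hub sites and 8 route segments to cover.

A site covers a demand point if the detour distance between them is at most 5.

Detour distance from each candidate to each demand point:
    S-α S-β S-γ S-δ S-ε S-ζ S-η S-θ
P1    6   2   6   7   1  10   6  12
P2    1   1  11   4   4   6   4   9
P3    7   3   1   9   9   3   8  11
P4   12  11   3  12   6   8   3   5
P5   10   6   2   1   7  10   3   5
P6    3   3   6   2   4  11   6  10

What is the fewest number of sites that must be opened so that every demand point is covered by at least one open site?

3

Coverage sets (demand points within 5 of each site):
  P1: {S-β, S-ε}
  P2: {S-α, S-β, S-δ, S-ε, S-η}
  P3: {S-β, S-γ, S-ζ}
  P4: {S-γ, S-η, S-θ}
  P5: {S-γ, S-δ, S-η, S-θ}
  P6: {S-α, S-β, S-δ, S-ε}
No 2 sites suffice: every size-2 union leaves at least one demand point uncovered.
But {P2, P3, P4} covers everything, so the minimum is 3.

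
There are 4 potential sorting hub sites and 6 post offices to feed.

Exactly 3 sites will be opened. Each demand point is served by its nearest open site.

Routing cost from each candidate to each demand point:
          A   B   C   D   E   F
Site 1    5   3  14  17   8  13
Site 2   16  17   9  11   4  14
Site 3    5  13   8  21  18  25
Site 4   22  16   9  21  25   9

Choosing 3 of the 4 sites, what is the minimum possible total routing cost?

41

Open {Site 1, Site 2, Site 4}.
  A→Site 1 5, B→Site 1 3, C→Site 2 9, D→Site 2 11, E→Site 2 4, F→Site 4 9  ⇒ total 41.
Compare {Site 1, Site 2, Site 3}: total 44.
Compare {Site 1, Site 3, Site 4}: total 50.
No size-3 selection does better; minimum is 41.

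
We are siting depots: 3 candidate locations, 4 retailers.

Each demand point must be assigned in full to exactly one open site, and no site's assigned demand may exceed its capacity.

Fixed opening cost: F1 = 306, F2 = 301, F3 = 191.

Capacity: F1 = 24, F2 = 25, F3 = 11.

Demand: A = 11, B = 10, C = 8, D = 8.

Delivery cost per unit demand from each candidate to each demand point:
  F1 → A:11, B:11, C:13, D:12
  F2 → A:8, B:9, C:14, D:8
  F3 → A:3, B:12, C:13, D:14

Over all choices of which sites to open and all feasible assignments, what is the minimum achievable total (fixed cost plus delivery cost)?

Open {F1, F2}; cheapest assignment that respects the capacities:
  F1 (cap 24, load 18): B, C — cost 10×11 + 8×13 = 214
  F2 (cap 25, load 19): A, D — cost 11×8 + 8×8 = 152
  Shipping 366, fixed 607 → total 973.
  Any other capacity-feasible assignment to {F1, F2} ships for at least 366.
Compare {F1, F2, F3}: its best feasible assignment gives total 1089.
Every other set of open sites that can feasibly serve all demand totals ≥ 1089 even under its best assignment. Minimum: 973.

973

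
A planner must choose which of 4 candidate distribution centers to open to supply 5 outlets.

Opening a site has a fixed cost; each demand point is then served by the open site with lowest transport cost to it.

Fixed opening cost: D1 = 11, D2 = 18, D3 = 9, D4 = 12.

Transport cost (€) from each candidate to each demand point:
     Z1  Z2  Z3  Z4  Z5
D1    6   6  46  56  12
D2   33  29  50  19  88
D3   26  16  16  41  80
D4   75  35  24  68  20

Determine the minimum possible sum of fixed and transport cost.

Open {D1, D2, D3}: assign each demand point to its cheapest open site.
  Z1→D1 6, Z2→D1 6, Z3→D3 16, Z4→D2 19, Z5→D1 12
  transport cost 59, fixed 38 → total 97.
Compare {D1, D3}: transport cost 81 + fixed 20 = 101.
Compare {D1, D2, D4}: transport cost 67 + fixed 41 = 108.
Compare {D1, D2, D3, D4}: transport cost 59 + fixed 50 = 109.
All other subsets cost ≥ 101. Minimum total cost: 97.

97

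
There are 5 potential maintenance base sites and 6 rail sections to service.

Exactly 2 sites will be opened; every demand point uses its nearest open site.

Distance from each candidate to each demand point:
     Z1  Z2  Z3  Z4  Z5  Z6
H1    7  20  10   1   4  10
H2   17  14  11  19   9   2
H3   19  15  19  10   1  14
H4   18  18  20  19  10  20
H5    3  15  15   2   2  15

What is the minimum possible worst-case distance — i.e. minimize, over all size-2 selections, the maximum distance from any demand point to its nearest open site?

Open {H1, H2}.
  Farthest demand point is Z2 at distance 14 (to H2); all others are ≤ 14.
With {H2, H5} the worst case is 14.
With {H1, H3} the worst case is 15.
No size-2 selection achieves below 14.

14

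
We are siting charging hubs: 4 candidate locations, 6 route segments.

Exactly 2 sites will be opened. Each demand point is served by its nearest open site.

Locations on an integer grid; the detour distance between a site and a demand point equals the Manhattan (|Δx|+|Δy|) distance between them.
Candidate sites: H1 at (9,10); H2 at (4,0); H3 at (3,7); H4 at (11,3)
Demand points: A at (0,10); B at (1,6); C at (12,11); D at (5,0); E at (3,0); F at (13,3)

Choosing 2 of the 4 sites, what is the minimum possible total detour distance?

Open {H1, H2}.
  A→H1 9, B→H2 9, C→H1 4, D→H2 1, E→H2 1, F→H1 11  ⇒ total 35.
Compare {H2, H3}: total 36.
Compare {H2, H4}: total 36.
No size-2 selection does better; minimum is 35.

35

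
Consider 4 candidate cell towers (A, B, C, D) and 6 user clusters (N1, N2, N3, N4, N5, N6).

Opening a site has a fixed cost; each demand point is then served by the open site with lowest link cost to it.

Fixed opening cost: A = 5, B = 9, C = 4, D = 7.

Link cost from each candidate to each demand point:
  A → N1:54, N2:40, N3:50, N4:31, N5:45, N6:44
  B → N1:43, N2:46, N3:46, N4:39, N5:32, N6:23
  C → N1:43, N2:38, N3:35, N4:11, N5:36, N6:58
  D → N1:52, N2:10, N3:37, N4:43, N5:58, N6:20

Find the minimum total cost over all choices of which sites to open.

166

Open {C, D}: assign each demand point to its cheapest open site.
  N1→C 43, N2→D 10, N3→C 35, N4→C 11, N5→C 36, N6→D 20
  link cost 155, fixed 11 → total 166.
Compare {A, C, D}: link cost 155 + fixed 16 = 171.
Compare {B, C, D}: link cost 151 + fixed 20 = 171.
Compare {A, B, C, D}: link cost 151 + fixed 25 = 176.
All other subsets cost ≥ 171. Minimum total cost: 166.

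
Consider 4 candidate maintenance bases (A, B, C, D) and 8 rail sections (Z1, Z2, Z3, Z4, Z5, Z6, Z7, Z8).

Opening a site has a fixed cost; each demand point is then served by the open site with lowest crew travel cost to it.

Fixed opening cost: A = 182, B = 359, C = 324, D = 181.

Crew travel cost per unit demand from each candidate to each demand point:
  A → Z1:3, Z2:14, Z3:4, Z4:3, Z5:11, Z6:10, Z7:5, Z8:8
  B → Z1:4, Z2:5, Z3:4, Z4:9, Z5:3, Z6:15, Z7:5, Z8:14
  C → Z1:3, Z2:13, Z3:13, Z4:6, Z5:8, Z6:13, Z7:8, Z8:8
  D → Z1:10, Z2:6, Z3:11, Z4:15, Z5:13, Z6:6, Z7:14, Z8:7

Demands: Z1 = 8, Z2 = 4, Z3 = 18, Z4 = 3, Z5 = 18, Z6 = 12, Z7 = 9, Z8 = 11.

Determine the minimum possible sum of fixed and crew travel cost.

794

Open {A}: assign each demand point to its cheapest open site.
  Z1→A 8×3=24, Z2→A 4×14=56, Z3→A 18×4=72, Z4→A 3×3=9, Z5→A 18×11=198, Z6→A 12×10=120, Z7→A 9×5=45, Z8→A 11×8=88
  crew travel cost 612, fixed 182 → total 794.
Compare {A, D}: crew travel cost 521 + fixed 363 = 884.
Compare {B, D}: crew travel cost 399 + fixed 540 = 939.
Compare {B}: crew travel cost 584 + fixed 359 = 943.
All other subsets cost ≥ 884. Minimum total cost: 794.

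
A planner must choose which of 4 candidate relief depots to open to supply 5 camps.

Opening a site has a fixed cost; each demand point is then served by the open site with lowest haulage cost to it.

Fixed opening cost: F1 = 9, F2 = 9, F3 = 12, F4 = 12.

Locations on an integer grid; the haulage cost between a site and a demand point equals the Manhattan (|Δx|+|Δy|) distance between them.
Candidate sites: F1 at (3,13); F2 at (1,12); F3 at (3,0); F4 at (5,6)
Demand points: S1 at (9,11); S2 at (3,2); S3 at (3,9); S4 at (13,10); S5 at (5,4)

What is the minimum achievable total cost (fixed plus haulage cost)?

Open {F4}: assign each demand point to its cheapest open site.
  S1→F4 9, S2→F4 6, S3→F4 5, S4→F4 12, S5→F4 2
  haulage cost 34, fixed 12 → total 46.
Compare {F1, F4}: haulage cost 32 + fixed 21 = 53.
Compare {F1, F3}: haulage cost 33 + fixed 21 = 54.
Compare {F3, F4}: haulage cost 30 + fixed 24 = 54.
All other subsets cost ≥ 53. Minimum total cost: 46.

46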